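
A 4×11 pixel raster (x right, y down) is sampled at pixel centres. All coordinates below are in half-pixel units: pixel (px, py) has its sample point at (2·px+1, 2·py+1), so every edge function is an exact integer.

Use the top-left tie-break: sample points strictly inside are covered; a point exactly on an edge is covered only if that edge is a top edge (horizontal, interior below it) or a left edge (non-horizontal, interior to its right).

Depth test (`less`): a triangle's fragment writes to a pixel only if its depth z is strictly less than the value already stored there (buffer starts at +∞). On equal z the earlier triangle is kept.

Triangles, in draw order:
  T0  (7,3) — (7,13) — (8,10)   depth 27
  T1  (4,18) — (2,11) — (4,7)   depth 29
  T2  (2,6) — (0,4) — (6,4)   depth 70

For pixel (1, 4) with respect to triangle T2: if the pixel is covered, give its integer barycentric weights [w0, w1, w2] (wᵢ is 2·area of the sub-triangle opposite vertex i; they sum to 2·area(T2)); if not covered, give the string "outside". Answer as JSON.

T0:
  2·area = 10  (B↔C swapped to make it positive)
  edge (7, 3)→(8, 10): d=(1,7) right/bottom  bias=-1
  edge (8, 10)→(7, 13): d=(-1,3) right/bottom  bias=-1
  edge (7, 13)→(7, 3): d=(0,-10) top-left  bias=+0
    (3,0)@(7, 1): e=[-2,12,0] → ·  [on edge]
    (3,1)@(7, 3): e=[0,10,0] → ·  [on edge]
    (3,2)@(7, 5): e=[2,8,0] → █  [on edge]
    (3,3)@(7, 7): e=[4,6,0] → █  [on edge]
    (3,4)@(7, 9): e=[6,4,0] → █  [on edge]
    (3,5)@(7, 11): e=[8,2,0] → █  [on edge]
    (3,6)@(7, 13): e=[10,0,0] → ·  [on edge]
    (3,7)@(7, 15): e=[12,-2,0] → ·  [on edge]
    (3,8)@(7, 17): e=[14,-4,0] → ·  [on edge]
    (2,9)@(5, 19): e=[30,0,-20] → ·  [on edge]
    (3,9)@(7, 19): e=[16,-6,0] → ·  [on edge]
    (3,10)@(7, 21): e=[18,-8,0] → ·  [on edge]
  covered (4 px):
    · · · ·
    · · · ·
    · · · █
    · · · █
    · · · █
    · · · █
    · · · ·
    · · · ·
    · · · ·
    · · · ·
    · · · ·
T1:
  2·area = 22
  edge (4, 18)→(2, 11): d=(-2,-7) top-left  bias=+0
  edge (2, 11)→(4, 7): d=(2,-4) top-left  bias=+0
  edge (4, 7)→(4, 18): d=(0,11) right/bottom  bias=-1
    (3,0)@(7, 1): e=[55,0,-33] → ·  [on edge]
    (2,2)@(5, 5): e=[33,0,-11] → ·  [on edge]
    (1,4)@(3, 9): e=[11,0,11] → █  [on edge]
    (2,4)@(5, 9): e=[25,8,-11] → ·
    (1,5)@(3, 11): e=[7,4,11] → █
    (2,5)@(5, 11): e=[21,12,-11] → ·
    (0,6)@(1, 13): e=[-11,0,33] → ·  [on edge]
    (1,6)@(3, 13): e=[3,8,11] → █
    (2,6)@(5, 13): e=[17,16,-11] → ·
    (1,7)@(3, 15): e=[-1,12,11] → ·
  covered (3 px):
    · · · ·
    · · · ·
    · · · ·
    · · · ·
    · █ · ·
    · █ · ·
    · █ · ·
    · · · ·
    · · · ·
    · · · ·
    · · · ·
T2:
  2·area = 12
  edge (2, 6)→(0, 4): d=(-2,-2) top-left  bias=+0
  edge (0, 4)→(6, 4): d=(6,0) top-left  bias=+0
  edge (6, 4)→(2, 6): d=(-4,2) right/bottom  bias=-1
    (0,2)@(1, 5): e=[0,6,6] → █  [on edge]
    (1,2)@(3, 5): e=[4,6,2] → █
    (2,2)@(5, 5): e=[8,6,-2] → ·
    (0,3)@(1, 7): e=[-4,18,-2] → ·
    (1,3)@(3, 7): e=[0,18,-6] → ·  [on edge]
    (2,4)@(5, 9): e=[0,30,-18] → ·  [on edge]
    (3,5)@(7, 11): e=[0,42,-30] → ·  [on edge]
  covered (2 px):
    · · · ·
    · · · ·
    █ █ · ·
    · · · ·
    · · · ·
    · · · ·
    · · · ·
    · · · ·
    · · · ·
    · · · ·
    · · · ·

Final: "outside"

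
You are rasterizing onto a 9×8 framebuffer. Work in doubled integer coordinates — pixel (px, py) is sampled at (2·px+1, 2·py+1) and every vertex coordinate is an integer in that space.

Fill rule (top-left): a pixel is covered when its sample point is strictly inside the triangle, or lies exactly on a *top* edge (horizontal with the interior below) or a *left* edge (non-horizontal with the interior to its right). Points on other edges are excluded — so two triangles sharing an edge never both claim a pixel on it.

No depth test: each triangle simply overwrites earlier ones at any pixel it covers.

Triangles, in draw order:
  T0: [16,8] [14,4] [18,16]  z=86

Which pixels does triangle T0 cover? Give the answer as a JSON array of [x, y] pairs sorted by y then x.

T0:
  2·area = 8  (B↔C swapped to make it positive)
  edge (16, 8)→(18, 16): d=(2,8) right/bottom  bias=-1
  edge (18, 16)→(14, 4): d=(-4,-12) top-left  bias=+0
  edge (14, 4)→(16, 8): d=(2,4) right/bottom  bias=-1
    (6,0)@(13, 1): e=[10,0,-2] → .  [on edge]
    (7,3)@(15, 7): e=[6,0,2] → X  [on edge]
    (8,3)@(17, 7): e=[-10,24,-6] → .
    (7,4)@(15, 9): e=[10,-8,6] → .
    (8,6)@(17, 13): e=[2,0,6] → X  [on edge]
    (8,7)@(17, 15): e=[6,-8,10] → .
  covered (2 px):
    . . . . . . . . .
    . . . . . . . . .
    . . . . . . . . .
    . . . . . . . X .
    . . . . . . . . .
    . . . . . . . . .
    . . . . . . . . X
    . . . . . . . . .

Final: [[7,3],[8,6]]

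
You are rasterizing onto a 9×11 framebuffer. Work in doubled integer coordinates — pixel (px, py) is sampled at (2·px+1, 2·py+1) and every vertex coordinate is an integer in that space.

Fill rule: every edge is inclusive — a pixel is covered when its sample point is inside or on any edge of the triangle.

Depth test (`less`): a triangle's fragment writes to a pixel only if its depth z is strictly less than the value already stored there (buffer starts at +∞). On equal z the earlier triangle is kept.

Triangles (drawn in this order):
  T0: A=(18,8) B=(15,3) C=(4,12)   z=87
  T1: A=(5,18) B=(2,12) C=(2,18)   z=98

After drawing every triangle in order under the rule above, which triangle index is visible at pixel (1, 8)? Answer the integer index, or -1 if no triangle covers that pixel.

T0:
  2·area = 82  (B↔C swapped to make it positive)
  edge (18, 8)→(4, 12): d=(-14,4) inclusive
  edge (4, 12)→(15, 3): d=(11,-9) inclusive
  edge (15, 3)→(18, 8): d=(3,5) inclusive
    (7,1)@(15, 3): e=[82,0,0] → X  [on edge]
    (8,1)@(17, 3): e=[74,18,-10] → .
    (6,2)@(13, 5): e=[62,4,16] → X
    (8,2)@(17, 5): e=[46,40,-4] → .
    (5,3)@(11, 7): e=[42,8,32] → X
    (8,3)@(17, 7): e=[18,62,2] → X
    (4,4)@(9, 9): e=[22,12,48] → X
    (7,4)@(15, 9): e=[-2,66,18] → .
    (8,4)@(17, 9): e=[-10,84,8] → .
    (3,5)@(7, 11): e=[2,16,64] → X
    (4,5)@(9, 11): e=[-6,34,54] → .
    (5,5)@(11, 11): e=[-14,52,44] → .
  covered (11 px):
    . . . . . . . . .
    . . . . . . . X .
    . . . . . . X X .
    . . . . . X X X X
    . . . . X X X . .
    . . . X . . . . .
    . . . . . . . . .
    . . . . . . . . .
    . . . . . . . . .
    . . . . . . . . .
    . . . . . . . . .
T1:
  2·area = 18  (B↔C swapped to make it positive)
  edge (5, 18)→(2, 18): d=(-3,0) inclusive
  edge (2, 18)→(2, 12): d=(0,-6) inclusive
  edge (2, 12)→(5, 18): d=(3,6) inclusive
    (1,7)@(3, 15): e=[9,6,3] → X
    (2,7)@(5, 15): e=[9,18,-9] → .
    (1,8)@(3, 17): e=[3,6,9] → X
    (2,8)@(5, 17): e=[3,18,-3] → .
    (1,9)@(3, 19): e=[-3,6,15] → .
  covered (2 px):
    . . . . . . . . .
    . . . . . . . . .
    . . . . . . . . .
    . . . . . . . . .
    . . . . . . . . .
    . . . . . . . . .
    . . . . . . . . .
    . X . . . . . . .
    . X . . . . . . .
    . . . . . . . . .
    . . . . . . . . .

Z-buffer (winner per pixel, '.' = empty):
  . . . . . . . . .
  . . . . . . . 0 .
  . . . . . . 0 0 .
  . . . . . 0 0 0 0
  . . . . 0 0 0 . .
  . . . 0 . . . . .
  . . . . . . . . .
  . 1 . . . . . . .
  . 1 . . . . . . .
  . . . . . . . . .
  . . . . . . . . .

Answer: 1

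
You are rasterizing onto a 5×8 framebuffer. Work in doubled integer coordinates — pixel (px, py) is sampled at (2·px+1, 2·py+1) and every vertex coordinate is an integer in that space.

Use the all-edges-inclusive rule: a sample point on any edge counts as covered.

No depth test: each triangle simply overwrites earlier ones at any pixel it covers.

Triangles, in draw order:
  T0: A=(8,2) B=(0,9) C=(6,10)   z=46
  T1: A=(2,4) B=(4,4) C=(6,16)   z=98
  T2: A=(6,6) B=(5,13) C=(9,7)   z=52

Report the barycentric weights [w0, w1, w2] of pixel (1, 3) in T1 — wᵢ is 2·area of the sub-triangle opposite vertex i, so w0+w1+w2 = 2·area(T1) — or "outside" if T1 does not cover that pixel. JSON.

T0:
  2·area = 50  (B↔C swapped to make it positive)
  edge (8, 2)→(6, 10): d=(-2,8) inclusive
  edge (6, 10)→(0, 9): d=(-6,-1) inclusive
  edge (0, 9)→(8, 2): d=(8,-7) inclusive
    (3,1)@(7, 3): e=[6,43,1] → █
    (4,1)@(9, 3): e=[-10,45,15] → ·
    (2,2)@(5, 5): e=[18,29,3] → █
    (4,2)@(9, 5): e=[-14,33,31] → ·
    (1,3)@(3, 7): e=[30,15,5] → █
    (3,3)@(7, 7): e=[-2,19,33] → ·
    (0,4)@(1, 9): e=[42,1,7] → █
    (3,4)@(7, 9): e=[-6,7,49] → ·
    (0,5)@(1, 11): e=[38,-11,23] → ·
    (1,5)@(3, 11): e=[22,-9,37] → ·
    (2,5)@(5, 11): e=[6,-7,51] → ·
  covered (8 px):
    · · · · ·
    · · · █ ·
    · · █ █ ·
    · █ █ · ·
    █ █ █ · ·
    · · · · ·
    · · · · ·
    · · · · ·
T1:
  2·area = 24
  edge (2, 4)→(4, 4): d=(2,0) inclusive
  edge (4, 4)→(6, 16): d=(2,12) inclusive
  edge (6, 16)→(2, 4): d=(-4,-12) inclusive
    (0,0)@(1, 1): e=[-6,30,0] → ·  [on edge]
    (1,2)@(3, 5): e=[2,14,8] → █
    (2,2)@(5, 5): e=[2,-10,32] → ·
    (1,3)@(3, 7): e=[6,18,0] → █  [on edge]
    (2,3)@(5, 7): e=[6,-6,24] → ·
    (1,4)@(3, 9): e=[10,22,-8] → ·
    (2,5)@(5, 11): e=[14,2,8] → █
    (3,5)@(7, 11): e=[14,-22,32] → ·
    (2,6)@(5, 13): e=[18,6,0] → █  [on edge]
    (3,6)@(7, 13): e=[18,-18,24] → ·
    (2,7)@(5, 15): e=[22,10,-8] → ·
  covered (4 px):
    · · · · ·
    · · · · ·
    · █ · · ·
    · █ · · ·
    · · · · ·
    · · █ · ·
    · · █ · ·
    · · · · ·
T2:
  2·area = 22  (B↔C swapped to make it positive)
  edge (6, 6)→(9, 7): d=(3,1) inclusive
  edge (9, 7)→(5, 13): d=(-4,6) inclusive
  edge (5, 13)→(6, 6): d=(1,-7) inclusive
    (1,2)@(3, 5): e=[0,44,-22] → ·  [on edge]
    (3,3)@(7, 7): e=[2,12,8] → █
    (4,3)@(9, 7): e=[0,0,22] → █  [on edge]
    (3,4)@(7, 9): e=[8,4,10] → █
    (4,4)@(9, 9): e=[6,-8,24] → ·
    (3,5)@(7, 11): e=[14,-4,12] → ·
    (2,6)@(5, 13): e=[22,0,0] → █  [on edge]
    (3,6)@(7, 13): e=[20,-12,14] → ·
    (2,7)@(5, 15): e=[28,-8,2] → ·
  covered (4 px):
    · · · · ·
    · · · · ·
    · · · · ·
    · · · █ █
    · · · █ ·
    · · · · ·
    · · █ · ·
    · · · · ·

Final: [18,0,6]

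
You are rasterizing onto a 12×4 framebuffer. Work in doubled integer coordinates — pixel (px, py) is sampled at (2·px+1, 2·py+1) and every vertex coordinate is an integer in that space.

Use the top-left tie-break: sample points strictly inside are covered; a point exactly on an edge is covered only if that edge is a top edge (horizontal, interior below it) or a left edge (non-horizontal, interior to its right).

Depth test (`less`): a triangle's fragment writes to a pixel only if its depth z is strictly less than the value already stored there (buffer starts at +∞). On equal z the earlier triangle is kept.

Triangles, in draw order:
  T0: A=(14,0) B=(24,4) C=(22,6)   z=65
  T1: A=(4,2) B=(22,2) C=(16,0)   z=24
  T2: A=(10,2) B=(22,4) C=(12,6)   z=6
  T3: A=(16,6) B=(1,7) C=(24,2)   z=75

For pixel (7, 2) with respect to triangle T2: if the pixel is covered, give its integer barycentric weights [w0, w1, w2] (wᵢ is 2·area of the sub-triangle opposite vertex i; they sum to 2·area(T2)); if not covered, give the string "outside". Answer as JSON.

T0:
  2·area = 28
  edge (14, 0)→(24, 4): d=(10,4) right/bottom  bias=-1
  edge (24, 4)→(22, 6): d=(-2,2) right/bottom  bias=-1
  edge (22, 6)→(14, 0): d=(-8,-6) top-left  bias=+0
    (9,1)@(19, 3): e=[10,12,6] → █
    (10,1)@(21, 3): e=[2,8,18] → █
    (11,1)@(23, 3): e=[-6,4,30] → ·
    (9,2)@(19, 5): e=[30,8,-10] → ·
    (10,2)@(21, 5): e=[22,4,2] → █
    (11,2)@(23, 5): e=[14,0,14] → ·  [on edge]
    (10,3)@(21, 7): e=[42,0,-14] → ·  [on edge]
  covered (3 px):
    · · · · · · · · · · · ·
    · · · · · · · · · █ █ ·
    · · · · · · · · · · █ ·
    · · · · · · · · · · · ·
T1:
  2·area = 36  (B↔C swapped to make it positive)
  edge (4, 2)→(16, 0): d=(12,-2) top-left  bias=+0
  edge (16, 0)→(22, 2): d=(6,2) right/bottom  bias=-1
  edge (22, 2)→(4, 2): d=(-18,0) right/bottom  bias=-1
    (5,0)@(11, 1): e=[2,16,18] → █
    (6,0)@(13, 1): e=[6,12,18] → █
    (7,0)@(15, 1): e=[10,8,18] → █
    (8,0)@(17, 1): e=[14,4,18] → █
    (9,0)@(19, 1): e=[18,0,18] → ·  [on edge]
    (5,1)@(11, 3): e=[26,28,-18] → ·
    (6,1)@(13, 3): e=[30,24,-18] → ·
    (7,1)@(15, 3): e=[34,20,-18] → ·
    (8,1)@(17, 3): e=[38,16,-18] → ·
  covered (4 px):
    · · · · · █ █ █ █ · · ·
    · · · · · · · · · · · ·
    · · · · · · · · · · · ·
    · · · · · · · · · · · ·
T2:
  2·area = 44
  edge (10, 2)→(22, 4): d=(12,2) right/bottom  bias=-1
  edge (22, 4)→(12, 6): d=(-10,2) right/bottom  bias=-1
  edge (12, 6)→(10, 2): d=(-2,-4) top-left  bias=+0
    (5,1)@(11, 3): e=[10,32,2] → █
    (6,1)@(13, 3): e=[6,28,10] → █
    (7,1)@(15, 3): e=[2,24,18] → █
    (8,1)@(17, 3): e=[-2,20,26] → ·
    (5,2)@(11, 5): e=[34,12,-2] → ·
    (6,2)@(13, 5): e=[30,8,6] → █
    (8,2)@(17, 5): e=[22,0,22] → ·  [on edge]
    (3,3)@(7, 7): e=[66,0,-22] → ·  [on edge]
    (6,3)@(13, 7): e=[54,-12,2] → ·
    (7,3)@(15, 7): e=[50,-16,10] → ·
  covered (5 px):
    · · · · · · · · · · · ·
    · · · · · █ █ █ · · · ·
    · · · · · · █ █ · · · ·
    · · · · · · · · · · · ·
T3:
  2·area = 52
  edge (16, 6)→(1, 7): d=(-15,1) right/bottom  bias=-1
  edge (1, 7)→(24, 2): d=(23,-5) top-left  bias=+0
  edge (24, 2)→(16, 6): d=(-8,4) right/bottom  bias=-1
    (10,1)@(21, 3): e=[40,8,4] → █
    (11,1)@(23, 3): e=[38,18,-4] → ·
    (5,2)@(11, 5): e=[20,4,28] → █
    (6,2)@(13, 5): e=[18,14,20] → █
    (7,2)@(15, 5): e=[16,24,12] → █
    (8,2)@(17, 5): e=[14,34,4] → █
    (9,2)@(19, 5): e=[12,44,-4] → ·
    (10,2)@(21, 5): e=[10,54,-12] → ·
    (0,3)@(1, 7): e=[0,0,52] → ·  [on edge]
    (5,3)@(11, 7): e=[-10,50,12] → ·
    (6,3)@(13, 7): e=[-12,60,4] → ·
    (7,3)@(15, 7): e=[-14,70,-4] → ·
  covered (5 px):
    · · · · · · · · · · · ·
    · · · · · · · · · · █ ·
    · · · · · █ █ █ █ · · ·
    · · · · · · · · · · · ·

Answer: [4,14,26]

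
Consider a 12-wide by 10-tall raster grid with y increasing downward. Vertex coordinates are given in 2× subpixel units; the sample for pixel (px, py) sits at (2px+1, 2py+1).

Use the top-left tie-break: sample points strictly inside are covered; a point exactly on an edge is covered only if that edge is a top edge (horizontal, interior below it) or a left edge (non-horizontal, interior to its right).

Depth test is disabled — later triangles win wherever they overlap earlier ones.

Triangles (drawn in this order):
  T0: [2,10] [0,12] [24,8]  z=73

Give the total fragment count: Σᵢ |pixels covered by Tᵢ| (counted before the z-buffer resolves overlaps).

T0:
  2·area = 40  (B↔C swapped to make it positive)
  edge (2, 10)→(24, 8): d=(22,-2) top-left  bias=+0
  edge (24, 8)→(0, 12): d=(-24,4) right/bottom  bias=-1
  edge (0, 12)→(2, 10): d=(2,-2) top-left  bias=+0
    (5,0)@(11, 1): e=[-180,220,0] → .  [on edge]
    (4,1)@(9, 3): e=[-140,180,0] → .  [on edge]
    (3,2)@(7, 5): e=[-100,140,0] → .  [on edge]
    (2,3)@(5, 7): e=[-60,100,0] → .  [on edge]
    (1,4)@(3, 9): e=[-20,60,0] → .  [on edge]
    (6,4)@(13, 9): e=[0,20,20] → X  [on edge]
    (7,4)@(15, 9): e=[4,12,24] → X
    (8,4)@(17, 9): e=[8,4,28] → X
    (9,4)@(19, 9): e=[12,-4,32] → .
    (0,5)@(1, 11): e=[20,20,0] → X  [on edge]
    (1,5)@(3, 11): e=[24,12,4] → X
    (2,5)@(5, 11): e=[28,4,8] → X
  covered (6 px):
    . . . . . . . . . . . .
    . . . . . . . . . . . .
    . . . . . . . . . . . .
    . . . . . . . . . . . .
    . . . . . . X X X . . .
    X X X . . . . . . . . .
    . . . . . . . . . . . .
    . . . . . . . . . . . .
    . . . . . . . . . . . .
    . . . . . . . . . . . .

Final: 6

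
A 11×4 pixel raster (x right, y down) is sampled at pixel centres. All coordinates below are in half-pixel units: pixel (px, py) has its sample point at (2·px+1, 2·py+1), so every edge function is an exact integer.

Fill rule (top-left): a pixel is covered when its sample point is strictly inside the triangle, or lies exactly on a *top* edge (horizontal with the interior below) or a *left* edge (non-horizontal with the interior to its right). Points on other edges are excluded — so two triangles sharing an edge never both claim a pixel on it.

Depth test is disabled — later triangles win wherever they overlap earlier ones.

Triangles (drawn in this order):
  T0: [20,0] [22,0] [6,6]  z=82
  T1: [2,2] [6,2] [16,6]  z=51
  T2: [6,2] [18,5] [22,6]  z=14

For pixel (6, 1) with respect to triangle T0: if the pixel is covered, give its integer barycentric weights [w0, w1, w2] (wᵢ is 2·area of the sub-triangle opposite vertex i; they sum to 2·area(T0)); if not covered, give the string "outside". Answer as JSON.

T0:
  2·area = 12
  edge (20, 0)→(22, 0): d=(2,0) top-left  bias=+0
  edge (22, 0)→(6, 6): d=(-16,6) right/bottom  bias=-1
  edge (6, 6)→(20, 0): d=(14,-6) top-left  bias=+0
    (9,0)@(19, 1): e=[2,2,8] → █
    (10,0)@(21, 1): e=[2,-10,20] → ·
    (6,1)@(13, 3): e=[6,6,0] → █  [on edge]
    (7,1)@(15, 3): e=[6,-6,12] → ·
    (9,1)@(19, 3): e=[6,-30,36] → ·
    (6,2)@(13, 5): e=[10,-26,28] → ·
  covered (2 px):
    · · · · · · · · · █ ·
    · · · · · · █ · · · ·
    · · · · · · · · · · ·
    · · · · · · · · · · ·
T1:
  2·area = 16
  edge (2, 2)→(6, 2): d=(4,0) top-left  bias=+0
  edge (6, 2)→(16, 6): d=(10,4) right/bottom  bias=-1
  edge (16, 6)→(2, 2): d=(-14,-4) top-left  bias=+0
    (3,1)@(7, 3): e=[4,6,6] → █
    (4,1)@(9, 3): e=[4,-2,14] → ·
    (3,2)@(7, 5): e=[12,26,-22] → ·
    (6,2)@(13, 5): e=[12,2,2] → █
    (7,2)@(15, 5): e=[12,-6,10] → ·
    (6,3)@(13, 7): e=[20,22,-26] → ·
  covered (2 px):
    · · · · · · · · · · ·
    · · · █ · · · · · · ·
    · · · · · · █ · · · ·
    · · · · · · · · · · ·
T2:
  degenerate (2·area = 0) — covers nothing

Answer: [6,0,6]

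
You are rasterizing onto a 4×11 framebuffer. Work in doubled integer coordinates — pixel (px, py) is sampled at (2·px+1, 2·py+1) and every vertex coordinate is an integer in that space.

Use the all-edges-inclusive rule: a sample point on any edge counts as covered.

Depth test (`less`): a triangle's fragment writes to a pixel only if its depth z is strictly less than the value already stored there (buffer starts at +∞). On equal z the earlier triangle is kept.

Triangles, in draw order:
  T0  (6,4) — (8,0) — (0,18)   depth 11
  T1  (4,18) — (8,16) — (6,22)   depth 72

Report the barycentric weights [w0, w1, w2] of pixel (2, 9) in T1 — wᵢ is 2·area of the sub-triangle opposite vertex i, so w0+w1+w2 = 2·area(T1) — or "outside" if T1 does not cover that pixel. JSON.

T0:
  2·area = 4
  edge (6, 4)→(8, 0): d=(2,-4) inclusive
  edge (8, 0)→(0, 18): d=(-8,18) inclusive
  edge (0, 18)→(6, 4): d=(6,-14) inclusive
    (1,5)@(3, 11): e=[2,2,0] → █  [on edge]
    (2,5)@(5, 11): e=[10,-34,28] → ·
    (1,6)@(3, 13): e=[6,-14,12] → ·
  covered (1 px):
    · · · ·
    · · · ·
    · · · ·
    · · · ·
    · · · ·
    · █ · ·
    · · · ·
    · · · ·
    · · · ·
    · · · ·
    · · · ·
T1:
  2·area = 20
  edge (4, 18)→(8, 16): d=(4,-2) inclusive
  edge (8, 16)→(6, 22): d=(-2,6) inclusive
  edge (6, 22)→(4, 18): d=(-2,-4) inclusive
    (3,8)@(7, 17): e=[2,4,14] → █
    (2,9)@(5, 19): e=[6,12,2] → █
    (3,9)@(7, 19): e=[10,0,10] → █  [on edge]
    (2,10)@(5, 21): e=[14,8,-2] → ·
    (3,10)@(7, 21): e=[18,-4,6] → ·
  covered (3 px):
    · · · ·
    · · · ·
    · · · ·
    · · · ·
    · · · ·
    · · · ·
    · · · ·
    · · · ·
    · · · █
    · · █ █
    · · · ·

Final: [12,2,6]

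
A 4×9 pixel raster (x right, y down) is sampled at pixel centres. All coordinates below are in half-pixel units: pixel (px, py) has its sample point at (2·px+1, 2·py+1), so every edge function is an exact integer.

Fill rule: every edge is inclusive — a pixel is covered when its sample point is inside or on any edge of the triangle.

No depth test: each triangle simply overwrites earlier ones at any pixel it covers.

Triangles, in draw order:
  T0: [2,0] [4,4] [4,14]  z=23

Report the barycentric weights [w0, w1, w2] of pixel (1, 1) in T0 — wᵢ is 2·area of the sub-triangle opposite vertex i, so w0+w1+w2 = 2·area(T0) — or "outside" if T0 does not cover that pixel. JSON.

T0:
  2·area = 20
  edge (2, 0)→(4, 4): d=(2,4) inclusive
  edge (4, 4)→(4, 14): d=(0,10) inclusive
  edge (4, 14)→(2, 0): d=(-2,-14) inclusive
    (1,1)@(3, 3): e=[2,10,8] → #
    (2,1)@(5, 3): e=[-6,-10,36] → ·
    (1,2)@(3, 5): e=[6,10,4] → #
    (2,2)@(5, 5): e=[-2,-10,32] → ·
    (1,3)@(3, 7): e=[10,10,0] → #  [on edge]
    (2,3)@(5, 7): e=[2,-10,28] → ·
    (1,4)@(3, 9): e=[14,10,-4] → ·
  covered (3 px):
    · · · ·
    · # · ·
    · # · ·
    · # · ·
    · · · ·
    · · · ·
    · · · ·
    · · · ·
    · · · ·

Result: [10,8,2]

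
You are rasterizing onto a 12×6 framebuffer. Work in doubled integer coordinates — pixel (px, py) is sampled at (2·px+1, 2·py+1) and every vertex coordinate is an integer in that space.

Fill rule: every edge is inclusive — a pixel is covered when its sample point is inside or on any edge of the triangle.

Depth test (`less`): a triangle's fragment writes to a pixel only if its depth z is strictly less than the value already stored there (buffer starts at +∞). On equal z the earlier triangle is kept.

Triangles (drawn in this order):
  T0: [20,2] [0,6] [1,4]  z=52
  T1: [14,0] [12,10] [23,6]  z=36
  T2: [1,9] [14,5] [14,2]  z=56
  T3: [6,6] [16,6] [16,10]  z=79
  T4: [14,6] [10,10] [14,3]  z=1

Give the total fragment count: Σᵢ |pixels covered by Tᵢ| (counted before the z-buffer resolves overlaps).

T0:
  2·area = 36
  edge (20, 2)→(0, 6): d=(-20,4) inclusive
  edge (0, 6)→(1, 4): d=(1,-2) inclusive
  edge (1, 4)→(20, 2): d=(19,-2) inclusive
    (5,1)@(11, 3): e=[16,19,1] → █
    (6,1)@(13, 3): e=[8,23,5] → █
    (7,1)@(15, 3): e=[0,27,9] → █  [on edge]
    (8,1)@(17, 3): e=[-8,31,13] → ·
    (0,2)@(1, 5): e=[16,1,19] → █
    (1,2)@(3, 5): e=[8,5,23] → █
    (2,2)@(5, 5): e=[0,9,27] → █  [on edge]
    (3,2)@(7, 5): e=[-8,13,31] → ·
    (5,2)@(11, 5): e=[-24,21,39] → ·
    (6,2)@(13, 5): e=[-32,25,43] → ·
    (7,2)@(15, 5): e=[-40,29,47] → ·
    (0,3)@(1, 7): e=[-24,3,57] → ·
  covered (6 px):
    · · · · · · · · · · · ·
    · · · · · █ █ █ · · · ·
    █ █ █ · · · · · · · · ·
    · · · · · · · · · · · ·
    · · · · · · · · · · · ·
    · · · · · · · · · · · ·
T1:
  2·area = 102  (B↔C swapped to make it positive)
  edge (14, 0)→(23, 6): d=(9,6) inclusive
  edge (23, 6)→(12, 10): d=(-11,4) inclusive
  edge (12, 10)→(14, 0): d=(2,-10) inclusive
    (7,0)@(15, 1): e=[3,87,12] → █
    (8,0)@(17, 1): e=[-9,79,32] → ·
    (7,1)@(15, 3): e=[21,65,16] → █
    (8,1)@(17, 3): e=[9,57,36] → █
    (9,1)@(19, 3): e=[-3,49,56] → ·
    (6,2)@(13, 5): e=[51,51,0] → █  [on edge]
    (9,2)@(19, 5): e=[15,27,60] → █
    (10,2)@(21, 5): e=[3,19,80] → █
    (11,2)@(23, 5): e=[-9,11,100] → ·
    (6,3)@(13, 7): e=[69,29,4] → █
    (10,3)@(21, 7): e=[21,-3,84] → ·
    (6,4)@(13, 9): e=[87,7,8] → █
  covered (13 px):
    · · · · · · · █ · · · ·
    · · · · · · · █ █ · · ·
    · · · · · · █ █ █ █ █ ·
    · · · · · · █ █ █ █ · ·
    · · · · · · █ · · · · ·
    · · · · · · · · · · · ·
T2:
  2·area = 39  (B↔C swapped to make it positive)
  edge (1, 9)→(14, 2): d=(13,-7) inclusive
  edge (14, 2)→(14, 5): d=(0,3) inclusive
  edge (14, 5)→(1, 9): d=(-13,4) inclusive
    (6,1)@(13, 3): e=[6,3,30] → █
    (7,1)@(15, 3): e=[20,-3,22] → ·
    (4,2)@(9, 5): e=[4,15,20] → █
    (5,2)@(11, 5): e=[18,9,12] → █
    (7,2)@(15, 5): e=[46,-3,-4] → ·
    (2,3)@(5, 7): e=[2,27,10] → █
    (3,3)@(7, 7): e=[16,21,2] → █
    (4,3)@(9, 7): e=[30,15,-6] → ·
    (5,3)@(11, 7): e=[44,9,-14] → ·
    (6,3)@(13, 7): e=[58,3,-22] → ·
    (0,4)@(1, 9): e=[0,39,0] → █  [on edge]
    (1,4)@(3, 9): e=[14,33,-8] → ·
  covered (7 px):
    · · · · · · · · · · · ·
    · · · · · · █ · · · · ·
    · · · · █ █ █ · · · · ·
    · · █ █ · · · · · · · ·
    █ · · · · · · · · · · ·
    · · · · · · · · · · · ·
T3:
  2·area = 40
  edge (6, 6)→(16, 6): d=(10,0) inclusive
  edge (16, 6)→(16, 10): d=(0,4) inclusive
  edge (16, 10)→(6, 6): d=(-10,-4) inclusive
    (4,3)@(9, 7): e=[10,28,2] → █
    (5,3)@(11, 7): e=[10,20,10] → █
    (6,3)@(13, 7): e=[10,12,18] → █
    (7,3)@(15, 7): e=[10,4,26] → █
    (8,3)@(17, 7): e=[10,-4,34] → ·
    (4,4)@(9, 9): e=[30,28,-18] → ·
    (5,4)@(11, 9): e=[30,20,-10] → ·
    (6,4)@(13, 9): e=[30,12,-2] → ·
    (7,4)@(15, 9): e=[30,4,6] → █
    (8,4)@(17, 9): e=[30,-4,14] → ·
    (7,5)@(15, 11): e=[50,4,-14] → ·
  covered (5 px):
    · · · · · · · · · · · ·
    · · · · · · · · · · · ·
    · · · · · · · · · · · ·
    · · · · █ █ █ █ · · · ·
    · · · · · · · █ · · · ·
    · · · · · · · · · · · ·
T4:
  2·area = 12
  edge (14, 6)→(10, 10): d=(-4,4) inclusive
  edge (10, 10)→(14, 3): d=(4,-7) inclusive
  edge (14, 3)→(14, 6): d=(0,3) inclusive
    (9,0)@(19, 1): e=[0,27,-15] → ·  [on edge]
    (8,1)@(17, 3): e=[0,21,-9] → ·  [on edge]
    (6,2)@(13, 5): e=[8,1,3] → █
    (7,2)@(15, 5): e=[0,15,-3] → ·  [on edge]
    (6,3)@(13, 7): e=[0,9,3] → █  [on edge]
    (7,3)@(15, 7): e=[-8,23,-3] → ·
    (5,4)@(11, 9): e=[0,3,9] → █  [on edge]
    (6,4)@(13, 9): e=[-8,17,3] → ·
    (4,5)@(9, 11): e=[0,-3,15] → ·  [on edge]
    (5,5)@(11, 11): e=[-8,11,9] → ·
  covered (3 px):
    · · · · · · · · · · · ·
    · · · · · · · · · · · ·
    · · · · · · █ · · · · ·
    · · · · · · █ · · · · ·
    · · · · · █ · · · · · ·
    · · · · · · · · · · · ·

Final: 34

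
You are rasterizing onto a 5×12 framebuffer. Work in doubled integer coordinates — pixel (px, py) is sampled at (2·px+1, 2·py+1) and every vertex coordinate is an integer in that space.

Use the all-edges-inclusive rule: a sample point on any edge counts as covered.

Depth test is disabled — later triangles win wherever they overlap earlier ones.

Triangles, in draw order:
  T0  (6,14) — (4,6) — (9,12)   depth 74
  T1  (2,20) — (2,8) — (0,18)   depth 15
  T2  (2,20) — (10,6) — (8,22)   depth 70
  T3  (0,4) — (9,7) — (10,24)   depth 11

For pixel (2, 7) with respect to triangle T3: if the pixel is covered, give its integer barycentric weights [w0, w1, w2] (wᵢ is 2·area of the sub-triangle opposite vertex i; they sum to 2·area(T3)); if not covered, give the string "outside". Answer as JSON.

T0:
  2·area = 28
  edge (6, 14)→(4, 6): d=(-2,-8) inclusive
  edge (4, 6)→(9, 12): d=(5,6) inclusive
  edge (9, 12)→(6, 14): d=(-3,2) inclusive
    (2,4)@(5, 9): e=[2,9,17] → #
    (3,4)@(7, 9): e=[18,-3,13] → ·
    (2,5)@(5, 11): e=[-2,19,11] → ·
    (3,5)@(7, 11): e=[14,7,7] → #
    (4,5)@(9, 11): e=[30,-5,3] → ·
    (3,6)@(7, 13): e=[10,17,1] → #
    (4,6)@(9, 13): e=[26,5,-3] → ·
    (3,7)@(7, 15): e=[6,27,-5] → ·
  covered (3 px):
    · · · · ·
    · · · · ·
    · · · · ·
    · · · · ·
    · · # · ·
    · · · # ·
    · · · # ·
    · · · · ·
    · · · · ·
    · · · · ·
    · · · · ·
    · · · · ·
T1:
  2·area = 24  (B↔C swapped to make it positive)
  edge (2, 20)→(0, 18): d=(-2,-2) inclusive
  edge (0, 18)→(2, 8): d=(2,-10) inclusive
  edge (2, 8)→(2, 20): d=(0,12) inclusive
    (1,1)@(3, 3): e=[36,0,-12] → ·  [on edge]
    (0,6)@(1, 13): e=[12,0,12] → #  [on edge]
    (1,6)@(3, 13): e=[16,20,-12] → ·
    (0,7)@(1, 15): e=[8,4,12] → #
    (1,7)@(3, 15): e=[12,24,-12] → ·
    (0,8)@(1, 17): e=[4,8,12] → #
    (1,8)@(3, 17): e=[8,28,-12] → ·
    (0,9)@(1, 19): e=[0,12,12] → #  [on edge]
    (1,9)@(3, 19): e=[4,32,-12] → ·
    (0,10)@(1, 21): e=[-4,16,12] → ·
    (1,10)@(3, 21): e=[0,36,-12] → ·  [on edge]
    (2,11)@(5, 23): e=[0,60,-36] → ·  [on edge]
  covered (4 px):
    · · · · ·
    · · · · ·
    · · · · ·
    · · · · ·
    · · · · ·
    · · · · ·
    # · · · ·
    # · · · ·
    # · · · ·
    # · · · ·
    · · · · ·
    · · · · ·
T2:
  2·area = 100
  edge (2, 20)→(10, 6): d=(8,-14) inclusive
  edge (10, 6)→(8, 22): d=(-2,16) inclusive
  edge (8, 22)→(2, 20): d=(-6,-2) inclusive
    (4,4)@(9, 9): e=[10,10,80] → #
    (4,5)@(9, 11): e=[26,6,68] → #
    (3,6)@(7, 13): e=[14,34,52] → #
    (2,7)@(5, 15): e=[2,62,36] → #
    (4,7)@(9, 15): e=[58,-2,44] → ·
    (2,8)@(5, 17): e=[18,58,24] → #
    (4,8)@(9, 17): e=[74,-6,32] → ·
    (1,9)@(3, 19): e=[6,86,8] → #
    (4,9)@(9, 19): e=[90,-10,20] → ·
    (1,10)@(3, 21): e=[22,82,-4] → ·
    (2,10)@(5, 21): e=[50,50,0] → #  [on edge]
    (4,10)@(9, 21): e=[106,-14,8] → ·
  covered (13 px):
    · · · · ·
    · · · · ·
    · · · · ·
    · · · · ·
    · · · · #
    · · · · #
    · · · # #
    · · # # ·
    · · # # ·
    · # # # ·
    · · # # ·
    · · · · ·
T3:
  2·area = 150
  edge (0, 4)→(9, 7): d=(9,3) inclusive
  edge (9, 7)→(10, 24): d=(1,17) inclusive
  edge (10, 24)→(0, 4): d=(-10,-20) inclusive
    (0,2)@(1, 5): e=[6,134,10] → #
    (1,2)@(3, 5): e=[0,100,50] → #  [on edge]
    (2,2)@(5, 5): e=[-6,66,90] → ·
    (0,3)@(1, 7): e=[24,136,-10] → ·
    (1,3)@(3, 7): e=[18,102,30] → #
    (2,3)@(5, 7): e=[12,68,70] → #
    (3,3)@(7, 7): e=[6,34,110] → #
    (4,3)@(9, 7): e=[0,0,150] → #  [on edge]
    (1,4)@(3, 9): e=[36,104,10] → #
    (1,5)@(3, 11): e=[54,106,-10] → ·
    (2,5)@(5, 11): e=[48,72,30] → #
    (2,6)@(5, 13): e=[66,74,10] → #
  covered (22 px):
    · · · · ·
    · · · · ·
    # # · · ·
    · # # # #
    · # # # #
    · · # # #
    · · # # #
    · · · # #
    · · · # #
    · · · · #
    · · · · #
    · · · · ·

Final: "outside"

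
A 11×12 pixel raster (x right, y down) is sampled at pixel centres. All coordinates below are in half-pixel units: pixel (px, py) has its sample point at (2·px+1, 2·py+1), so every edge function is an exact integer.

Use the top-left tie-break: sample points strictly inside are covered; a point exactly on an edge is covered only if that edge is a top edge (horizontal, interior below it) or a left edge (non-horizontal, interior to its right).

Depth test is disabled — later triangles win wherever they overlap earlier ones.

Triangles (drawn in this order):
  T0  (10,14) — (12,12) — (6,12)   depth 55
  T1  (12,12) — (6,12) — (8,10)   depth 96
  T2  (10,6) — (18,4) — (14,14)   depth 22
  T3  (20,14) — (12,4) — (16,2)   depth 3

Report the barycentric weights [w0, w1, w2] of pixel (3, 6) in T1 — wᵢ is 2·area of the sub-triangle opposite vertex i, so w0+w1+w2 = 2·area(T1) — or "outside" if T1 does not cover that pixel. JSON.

T0:
  2·area = 12  (B↔C swapped to make it positive)
  edge (10, 14)→(6, 12): d=(-4,-2) top-left  bias=+0
  edge (6, 12)→(12, 12): d=(6,0) top-left  bias=+0
  edge (12, 12)→(10, 14): d=(-2,2) right/bottom  bias=-1
    (10,1)@(21, 3): e=[66,-54,0] → .  [on edge]
    (9,2)@(19, 5): e=[54,-42,0] → .  [on edge]
    (8,3)@(17, 7): e=[42,-30,0] → .  [on edge]
    (7,4)@(15, 9): e=[30,-18,0] → .  [on edge]
    (6,5)@(13, 11): e=[18,-6,0] → .  [on edge]
    (4,6)@(9, 13): e=[2,6,4] → X
    (5,6)@(11, 13): e=[6,6,0] → .  [on edge]
    (4,7)@(9, 15): e=[-6,18,0] → .  [on edge]
    (3,8)@(7, 17): e=[-18,30,0] → .  [on edge]
    (2,9)@(5, 19): e=[-30,42,0] → .  [on edge]
    (1,10)@(3, 21): e=[-42,54,0] → .  [on edge]
    (0,11)@(1, 23): e=[-54,66,0] → .  [on edge]
  covered (1 px):
    . . . . . . . . . . .
    . . . . . . . . . . .
    . . . . . . . . . . .
    . . . . . . . . . . .
    . . . . . . . . . . .
    . . . . . . . . . . .
    . . . . X . . . . . .
    . . . . . . . . . . .
    . . . . . . . . . . .
    . . . . . . . . . . .
    . . . . . . . . . . .
    . . . . . . . . . . .
T1:
  2·area = 12
  edge (12, 12)→(6, 12): d=(-6,0) right/bottom  bias=-1
  edge (6, 12)→(8, 10): d=(2,-2) top-left  bias=+0
  edge (8, 10)→(12, 12): d=(4,2) right/bottom  bias=-1
    (8,0)@(17, 1): e=[66,0,-54] → .  [on edge]
    (7,1)@(15, 3): e=[54,0,-42] → .  [on edge]
    (6,2)@(13, 5): e=[42,0,-30] → .  [on edge]
    (5,3)@(11, 7): e=[30,0,-18] → .  [on edge]
    (4,4)@(9, 9): e=[18,0,-6] → .  [on edge]
    (3,5)@(7, 11): e=[6,0,6] → X  [on edge]
    (4,5)@(9, 11): e=[6,4,2] → X
    (5,5)@(11, 11): e=[6,8,-2] → .
    (2,6)@(5, 13): e=[-6,0,18] → .  [on edge]
    (3,6)@(7, 13): e=[-6,4,14] → .
    (4,6)@(9, 13): e=[-6,8,10] → .
    (1,7)@(3, 15): e=[-18,0,30] → .  [on edge]
    (0,8)@(1, 17): e=[-30,0,42] → .  [on edge]
  covered (2 px):
    . . . . . . . . . . .
    . . . . . . . . . . .
    . . . . . . . . . . .
    . . . . . . . . . . .
    . . . . . . . . . . .
    . . . X X . . . . . .
    . . . . . . . . . . .
    . . . . . . . . . . .
    . . . . . . . . . . .
    . . . . . . . . . . .
    . . . . . . . . . . .
    . . . . . . . . . . .
T2:
  2·area = 72
  edge (10, 6)→(18, 4): d=(8,-2) top-left  bias=+0
  edge (18, 4)→(14, 14): d=(-4,10) right/bottom  bias=-1
  edge (14, 14)→(10, 6): d=(-4,-8) top-left  bias=+0
    (7,2)@(15, 5): e=[2,26,44] → X
    (8,2)@(17, 5): e=[6,6,60] → X
    (9,2)@(19, 5): e=[10,-14,76] → .
    (5,3)@(11, 7): e=[10,58,4] → X
    (6,3)@(13, 7): e=[14,38,20] → X
    (8,3)@(17, 7): e=[22,-2,52] → .
    (5,4)@(11, 9): e=[26,50,-4] → .
    (6,4)@(13, 9): e=[30,30,12] → X
    (8,4)@(17, 9): e=[38,-10,44] → .
    (6,5)@(13, 11): e=[46,22,4] → X
    (8,5)@(17, 11): e=[54,-18,36] → .
    (6,6)@(13, 13): e=[62,14,-4] → .
  covered (9 px):
    . . . . . . . . . . .
    . . . . . . . . . . .
    . . . . . . . X X . .
    . . . . . X X X . . .
    . . . . . . X X . . .
    . . . . . . X X . . .
    . . . . . . . . . . .
    . . . . . . . . . . .
    . . . . . . . . . . .
    . . . . . . . . . . .
    . . . . . . . . . . .
    . . . . . . . . . . .
T3:
  2·area = 56
  edge (20, 14)→(12, 4): d=(-8,-10) top-left  bias=+0
  edge (12, 4)→(16, 2): d=(4,-2) top-left  bias=+0
  edge (16, 2)→(20, 14): d=(4,12) right/bottom  bias=-1
    (7,1)@(15, 3): e=[38,2,16] → X
    (8,1)@(17, 3): e=[58,6,-8] → .
    (6,2)@(13, 5): e=[2,6,48] → X
    (8,2)@(17, 5): e=[42,14,0] → .  [on edge]
    (6,3)@(13, 7): e=[-14,14,56] → .
    (7,3)@(15, 7): e=[6,18,32] → X
    (8,3)@(17, 7): e=[26,22,8] → X
    (9,3)@(19, 7): e=[46,26,-16] → .
    (7,4)@(15, 9): e=[-10,26,40] → .
    (8,4)@(17, 9): e=[10,30,16] → X
    (9,4)@(19, 9): e=[30,34,-8] → .
    (8,5)@(17, 11): e=[-6,38,24] → .
    (9,5)@(19, 11): e=[14,42,0] → .  [on edge]
    (10,8)@(21, 17): e=[-14,70,0] → .  [on edge]
  covered (6 px):
    . . . . . . . . . . .
    . . . . . . . X . . .
    . . . . . . X X . . .
    . . . . . . . X X . .
    . . . . . . . . X . .
    . . . . . . . . . . .
    . . . . . . . . . . .
    . . . . . . . . . . .
    . . . . . . . . . . .
    . . . . . . . . . . .
    . . . . . . . . . . .
    . . . . . . . . . . .

Answer: "outside"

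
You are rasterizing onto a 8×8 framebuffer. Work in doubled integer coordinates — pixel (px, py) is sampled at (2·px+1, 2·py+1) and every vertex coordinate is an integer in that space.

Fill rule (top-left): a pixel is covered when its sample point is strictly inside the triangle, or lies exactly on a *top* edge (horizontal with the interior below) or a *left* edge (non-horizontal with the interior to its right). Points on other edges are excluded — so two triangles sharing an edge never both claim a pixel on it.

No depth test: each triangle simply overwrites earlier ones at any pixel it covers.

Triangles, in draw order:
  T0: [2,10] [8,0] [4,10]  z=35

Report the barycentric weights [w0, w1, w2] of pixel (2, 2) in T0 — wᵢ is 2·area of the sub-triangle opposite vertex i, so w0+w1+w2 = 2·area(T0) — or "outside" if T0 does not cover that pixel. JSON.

T0:
  2·area = 20
  edge (2, 10)→(8, 0): d=(6,-10) top-left  bias=+0
  edge (8, 0)→(4, 10): d=(-4,10) right/bottom  bias=-1
  edge (4, 10)→(2, 10): d=(-2,0) right/bottom  bias=-1
    (2,2)@(5, 5): e=[0,10,10] → █  [on edge]
    (3,2)@(7, 5): e=[20,-10,10] → ·
    (2,3)@(5, 7): e=[12,2,6] → █
    (3,3)@(7, 7): e=[32,-18,6] → ·
    (1,4)@(3, 9): e=[4,14,2] → █
    (2,4)@(5, 9): e=[24,-6,2] → ·
    (1,5)@(3, 11): e=[16,6,-2] → ·
  covered (3 px):
    · · · · · · · ·
    · · · · · · · ·
    · · █ · · · · ·
    · · █ · · · · ·
    · █ · · · · · ·
    · · · · · · · ·
    · · · · · · · ·
    · · · · · · · ·

Final: [10,10,0]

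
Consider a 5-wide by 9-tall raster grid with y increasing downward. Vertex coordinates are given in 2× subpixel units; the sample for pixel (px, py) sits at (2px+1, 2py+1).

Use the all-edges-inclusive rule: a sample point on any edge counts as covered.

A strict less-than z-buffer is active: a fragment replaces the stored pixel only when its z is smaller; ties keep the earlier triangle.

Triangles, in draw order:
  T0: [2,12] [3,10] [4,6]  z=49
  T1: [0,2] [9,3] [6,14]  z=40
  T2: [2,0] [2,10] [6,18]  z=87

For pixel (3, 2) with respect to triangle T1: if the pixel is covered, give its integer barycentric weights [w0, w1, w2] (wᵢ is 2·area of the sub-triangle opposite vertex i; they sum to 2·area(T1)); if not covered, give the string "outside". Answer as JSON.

T0:
  2·area = 2  (B↔C swapped to make it positive)
  edge (2, 12)→(4, 6): d=(2,-6) inclusive
  edge (4, 6)→(3, 10): d=(-1,4) inclusive
  edge (3, 10)→(2, 12): d=(-1,2) inclusive
    (2,1)@(5, 3): e=[0,-1,3] → ·  [on edge]
    (1,4)@(3, 9): e=[0,1,1] → █  [on edge]
    (2,4)@(5, 9): e=[12,-7,-3] → ·
    (1,5)@(3, 11): e=[4,-1,-1] → ·
    (0,7)@(1, 15): e=[0,3,-1] → ·  [on edge]
  covered (1 px):
    · · · · ·
    · · · · ·
    · · · · ·
    · · · · ·
    · █ · · ·
    · · · · ·
    · · · · ·
    · · · · ·
    · · · · ·
T1:
  2·area = 102
  edge (0, 2)→(9, 3): d=(9,1) inclusive
  edge (9, 3)→(6, 14): d=(-3,11) inclusive
  edge (6, 14)→(0, 2): d=(-6,-12) inclusive
    (0,1)@(1, 3): e=[8,88,6] → █
    (1,1)@(3, 3): e=[6,66,30] → █
    (2,1)@(5, 3): e=[4,44,54] → █
    (3,1)@(7, 3): e=[2,22,78] → █
    (4,1)@(9, 3): e=[0,0,102] → █  [on edge]
    (0,2)@(1, 5): e=[26,82,-6] → ·
    (1,2)@(3, 5): e=[24,60,18] → █
    (4,2)@(9, 5): e=[18,-6,90] → ·
    (1,3)@(3, 7): e=[42,54,6] → █
    (4,3)@(9, 7): e=[36,-12,78] → ·
    (1,4)@(3, 9): e=[60,48,-6] → ·
    (2,4)@(5, 9): e=[58,26,18] → █
  covered (14 px):
    · · · · ·
    █ █ █ █ █
    · █ █ █ ·
    · █ █ █ ·
    · · █ █ ·
    · · █ · ·
    · · · · ·
    · · · · ·
    · · · · ·
T2:
  2·area = 40  (B↔C swapped to make it positive)
  edge (2, 0)→(6, 18): d=(4,18) inclusive
  edge (6, 18)→(2, 10): d=(-4,-8) inclusive
  edge (2, 10)→(2, 0): d=(0,-10) inclusive
    (1,2)@(3, 5): e=[2,28,10] → █
    (2,2)@(5, 5): e=[-34,44,30] → ·
    (1,3)@(3, 7): e=[10,20,10] → █
    (2,3)@(5, 7): e=[-26,36,30] → ·
    (1,4)@(3, 9): e=[18,12,10] → █
    (2,4)@(5, 9): e=[-18,28,30] → ·
    (1,5)@(3, 11): e=[26,4,10] → █
    (2,5)@(5, 11): e=[-10,20,30] → ·
    (1,6)@(3, 13): e=[34,-4,10] → ·
    (2,7)@(5, 15): e=[6,4,30] → █
    (3,7)@(7, 15): e=[-30,20,50] → ·
    (2,8)@(5, 17): e=[14,-4,30] → ·
  covered (5 px):
    · · · · ·
    · · · · ·
    · █ · · ·
    · █ · · ·
    · █ · · ·
    · █ · · ·
    · · · · ·
    · · █ · ·
    · · · · ·

Answer: [16,66,20]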